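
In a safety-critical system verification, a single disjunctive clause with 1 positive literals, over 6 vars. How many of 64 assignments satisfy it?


Step 1: Total=2^6=64
Step 2: Unsat when all 1 false: 2^5=32
Step 3: Sat=64-32=32

32


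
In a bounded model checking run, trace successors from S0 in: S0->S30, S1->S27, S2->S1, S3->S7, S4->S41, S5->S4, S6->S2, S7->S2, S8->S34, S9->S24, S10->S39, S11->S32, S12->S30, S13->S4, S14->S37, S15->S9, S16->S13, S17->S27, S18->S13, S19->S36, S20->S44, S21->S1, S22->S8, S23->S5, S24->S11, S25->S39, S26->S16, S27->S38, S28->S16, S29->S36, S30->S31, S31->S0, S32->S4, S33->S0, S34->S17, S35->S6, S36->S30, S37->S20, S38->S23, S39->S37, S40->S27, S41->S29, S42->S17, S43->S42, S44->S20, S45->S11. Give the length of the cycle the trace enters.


Trace from S0 until a state repeats:
  S0 -> S30 -> S31 -> S0
S0 first seen at step 0, revisited at step 3.
Cycle length = 3 - 0 = 3

3


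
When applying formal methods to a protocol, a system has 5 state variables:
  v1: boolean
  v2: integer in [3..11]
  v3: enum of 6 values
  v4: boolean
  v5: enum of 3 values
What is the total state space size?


State space = product of domain sizes of all variables.
Domain sizes:
  v1 (boolean): 2
  v2 (integer in [3..11]): 9
  v3 (enum of 6 values): 6
  v4 (boolean): 2
  v5 (enum of 3 values): 3
Product = 2 * 9 * 6 * 2 * 3 = 648

648


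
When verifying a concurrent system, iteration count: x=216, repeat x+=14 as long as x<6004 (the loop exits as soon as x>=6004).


Step 1: x goes from 216 toward 6004 by 14; the body runs while x<6004, so iterations = ceil((bound-start)/step)
Step 2: Distance=5788
Step 3: ceil(5788/14)=414

414


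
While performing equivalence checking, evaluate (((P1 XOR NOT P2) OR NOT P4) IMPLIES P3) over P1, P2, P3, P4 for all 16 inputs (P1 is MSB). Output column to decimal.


Formula: (((P1 XOR NOT P2) OR NOT P4) IMPLIES P3) over P1, P2, P3, P4 (16 rows)
Evaluate each row (bits = P1,P2,P3,P4, MSB first):
  row 0 [0000]: (((0 XOR NOT 0) OR NOT 0) IMPLIES 0) -> 0
  row 1 [0001]: (((0 XOR NOT 0) OR NOT 1) IMPLIES 0) -> 0
  row 2 [0010]: (((0 XOR NOT 0) OR NOT 0) IMPLIES 1) -> 1
  row 3 [0011]: (((0 XOR NOT 0) OR NOT 1) IMPLIES 1) -> 1
  row 4 [0100]: (((0 XOR NOT 1) OR NOT 0) IMPLIES 0) -> 0
  row 5 [0101]: (((0 XOR NOT 1) OR NOT 1) IMPLIES 0) -> 1
  row 6 [0110]: (((0 XOR NOT 1) OR NOT 0) IMPLIES 1) -> 1
  row 7 [0111]: (((0 XOR NOT 1) OR NOT 1) IMPLIES 1) -> 1
  row 8 [1000]: (((1 XOR NOT 0) OR NOT 0) IMPLIES 0) -> 0
  row 9 [1001]: (((1 XOR NOT 0) OR NOT 1) IMPLIES 0) -> 1
  row 10 [1010]: (((1 XOR NOT 0) OR NOT 0) IMPLIES 1) -> 1
  row 11 [1011]: (((1 XOR NOT 0) OR NOT 1) IMPLIES 1) -> 1
  row 12 [1100]: (((1 XOR NOT 1) OR NOT 0) IMPLIES 0) -> 0
  row 13 [1101]: (((1 XOR NOT 1) OR NOT 1) IMPLIES 0) -> 0
  row 14 [1110]: (((1 XOR NOT 1) OR NOT 0) IMPLIES 1) -> 1
  row 15 [1111]: (((1 XOR NOT 1) OR NOT 1) IMPLIES 1) -> 1
Full result column, 4 rows per line (P1,P2 fixed per line; P3,P4 runs 00..11 left to right):
  rows 0-3 [P1,P2=00]: 0011  = hex 3
  rows 4-7 [P1,P2=01]: 0111  = hex 7
  rows 8-11 [P1,P2=10]: 0111  = hex 7
  rows 12-15 [P1,P2=11]: 0011  = hex 3
Output column (row 0 .. row 15) = 0011011101110011
Output column grouped in 4s = 0011 0111 0111 0011 = 0x3773
Convert to decimal digit by digit (value = value*16 + digit):
  3 -> 3
  3*16 + 7 = 55
  55*16 + 7 = 887
  887*16 + 3 = 14195
Decimal = 14195

14195


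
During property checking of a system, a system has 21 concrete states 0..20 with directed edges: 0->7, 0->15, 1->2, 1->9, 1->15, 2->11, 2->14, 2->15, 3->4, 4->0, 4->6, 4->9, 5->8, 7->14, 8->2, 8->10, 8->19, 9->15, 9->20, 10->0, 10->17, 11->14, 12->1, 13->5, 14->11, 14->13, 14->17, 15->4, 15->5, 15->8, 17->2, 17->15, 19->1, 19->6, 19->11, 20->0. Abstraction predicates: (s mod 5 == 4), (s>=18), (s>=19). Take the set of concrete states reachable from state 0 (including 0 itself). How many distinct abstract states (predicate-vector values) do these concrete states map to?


BFS from 0:
Concrete reachable: {0, 1, 2, 4, 5, 6, 7, 8, 9, 10, 11, 13, 14, 15, 17, 19, 20}
Abstract via predicates (s mod 5 == 4), (s>=18), (s>=19):
  (0,0,0) <- {0, 1, 2, 5, 6, 7, 8, 10, 11, 13, 15, 17}
  (0,1,1) <- {20}
  (1,0,0) <- {4, 9, 14}
  (1,1,1) <- {19}
Distinct abstract states = 4

4


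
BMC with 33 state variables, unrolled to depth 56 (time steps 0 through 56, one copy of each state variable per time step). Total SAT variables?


BMC unrolls to depth k, creating one copy of each state var for steps 0..k.
Step count = 56 + 1 = 57 (steps 0 through 56)
Vars per step = 33
Total = 33 * 57 = 1881

1881


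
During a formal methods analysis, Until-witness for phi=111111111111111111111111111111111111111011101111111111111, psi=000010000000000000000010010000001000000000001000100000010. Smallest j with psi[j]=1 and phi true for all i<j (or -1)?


(phi U psi) at 0: need smallest j with psi[j]=1 and phi[i]=1 for all i in [0,j).
Scan from step 0:
  step 0: phi=1, psi=0 -> continue
  step 1: phi=1, psi=0 -> continue
  step 2: phi=1, psi=0 -> continue
  step 3: phi=1, psi=0 -> continue
  step 4: psi=1 and phi held for [0,4) -> witness found
Witness step = 4

4


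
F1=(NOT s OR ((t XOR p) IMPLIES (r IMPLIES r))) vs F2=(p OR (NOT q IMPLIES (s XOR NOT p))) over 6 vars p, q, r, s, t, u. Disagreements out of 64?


F1 = (NOT s OR ((t XOR p) IMPLIES (r IMPLIES r)))
F2 = (p OR (NOT q IMPLIES (s XOR NOT p)))
Evaluate both on each of 64 rows (bits = p,q,r,s,t,u):
  row 0 [000000]: F1=1 F2=1 -> 0
  row 1 [000001]: F1=1 F2=1 -> 0
  row 2 [000010]: F1=1 F2=1 -> 0
  row 3 [000011]: F1=1 F2=1 -> 0
  row 4 [000100]: F1=1 F2=0 (differ) -> 1
  (every remaining row is evaluated the same way; all 64 results are listed next)
Full result column, 8 rows per line (p,q,r fixed per line; s,t,u runs 000..111 left to right):
  rows 0-7 [p,q,r=000]: 00001111  (ones: 4)
  rows 8-15 [p,q,r=001]: 00001111  (ones: 4)
  rows 16-23 [p,q,r=010]: 00000000  (ones: 0)
  rows 24-31 [p,q,r=011]: 00000000  (ones: 0)
  rows 32-39 [p,q,r=100]: 00000000  (ones: 0)
  rows 40-47 [p,q,r=101]: 00000000  (ones: 0)
  rows 48-55 [p,q,r=110]: 00000000  (ones: 0)
  rows 56-63 [p,q,r=111]: 00000000  (ones: 0)
Disagreements = 4+4+0+0+0+0+0+0 = 8

8


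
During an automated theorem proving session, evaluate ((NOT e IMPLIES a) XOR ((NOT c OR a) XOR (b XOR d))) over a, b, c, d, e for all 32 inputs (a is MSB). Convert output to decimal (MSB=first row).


Formula: ((NOT e IMPLIES a) XOR ((NOT c OR a) XOR (b XOR d))) over a, b, c, d, e (32 rows)
Evaluate each row (bits = a,b,c,d,e, MSB first):
  row 0 [00000]: ((NOT 0 IMPLIES 0) XOR ((NOT 0 OR 0) XOR (0 XOR 0))) -> 1
  row 1 [00001]: ((NOT 1 IMPLIES 0) XOR ((NOT 0 OR 0) XOR (0 XOR 0))) -> 0
  row 2 [00010]: ((NOT 0 IMPLIES 0) XOR ((NOT 0 OR 0) XOR (0 XOR 1))) -> 0
  row 3 [00011]: ((NOT 1 IMPLIES 0) XOR ((NOT 0 OR 0) XOR (0 XOR 1))) -> 1
  row 4 [00100]: ((NOT 0 IMPLIES 0) XOR ((NOT 1 OR 0) XOR (0 XOR 0))) -> 0
  row 5 [00101]: ((NOT 1 IMPLIES 0) XOR ((NOT 1 OR 0) XOR (0 XOR 0))) -> 1
  row 6 [00110]: ((NOT 0 IMPLIES 0) XOR ((NOT 1 OR 0) XOR (0 XOR 1))) -> 1
  row 7 [00111]: ((NOT 1 IMPLIES 0) XOR ((NOT 1 OR 0) XOR (0 XOR 1))) -> 0
  row 8 [01000]: ((NOT 0 IMPLIES 0) XOR ((NOT 0 OR 0) XOR (1 XOR 0))) -> 0
  row 9 [01001]: ((NOT 1 IMPLIES 0) XOR ((NOT 0 OR 0) XOR (1 XOR 0))) -> 1
  row 10 [01010]: ((NOT 0 IMPLIES 0) XOR ((NOT 0 OR 0) XOR (1 XOR 1))) -> 1
  row 11 [01011]: ((NOT 1 IMPLIES 0) XOR ((NOT 0 OR 0) XOR (1 XOR 1))) -> 0
  row 12 [01100]: ((NOT 0 IMPLIES 0) XOR ((NOT 1 OR 0) XOR (1 XOR 0))) -> 1
  row 13 [01101]: ((NOT 1 IMPLIES 0) XOR ((NOT 1 OR 0) XOR (1 XOR 0))) -> 0
  row 14 [01110]: ((NOT 0 IMPLIES 0) XOR ((NOT 1 OR 0) XOR (1 XOR 1))) -> 0
  row 15 [01111]: ((NOT 1 IMPLIES 0) XOR ((NOT 1 OR 0) XOR (1 XOR 1))) -> 1
  row 16 [10000]: ((NOT 0 IMPLIES 1) XOR ((NOT 0 OR 1) XOR (0 XOR 0))) -> 0
  row 17 [10001]: ((NOT 1 IMPLIES 1) XOR ((NOT 0 OR 1) XOR (0 XOR 0))) -> 0
  row 18 [10010]: ((NOT 0 IMPLIES 1) XOR ((NOT 0 OR 1) XOR (0 XOR 1))) -> 1
  row 19 [10011]: ((NOT 1 IMPLIES 1) XOR ((NOT 0 OR 1) XOR (0 XOR 1))) -> 1
  row 20 [10100]: ((NOT 0 IMPLIES 1) XOR ((NOT 1 OR 1) XOR (0 XOR 0))) -> 0
  row 21 [10101]: ((NOT 1 IMPLIES 1) XOR ((NOT 1 OR 1) XOR (0 XOR 0))) -> 0
  row 22 [10110]: ((NOT 0 IMPLIES 1) XOR ((NOT 1 OR 1) XOR (0 XOR 1))) -> 1
  row 23 [10111]: ((NOT 1 IMPLIES 1) XOR ((NOT 1 OR 1) XOR (0 XOR 1))) -> 1
  row 24 [11000]: ((NOT 0 IMPLIES 1) XOR ((NOT 0 OR 1) XOR (1 XOR 0))) -> 1
  row 25 [11001]: ((NOT 1 IMPLIES 1) XOR ((NOT 0 OR 1) XOR (1 XOR 0))) -> 1
  row 26 [11010]: ((NOT 0 IMPLIES 1) XOR ((NOT 0 OR 1) XOR (1 XOR 1))) -> 0
  row 27 [11011]: ((NOT 1 IMPLIES 1) XOR ((NOT 0 OR 1) XOR (1 XOR 1))) -> 0
  row 28 [11100]: ((NOT 0 IMPLIES 1) XOR ((NOT 1 OR 1) XOR (1 XOR 0))) -> 1
  row 29 [11101]: ((NOT 1 IMPLIES 1) XOR ((NOT 1 OR 1) XOR (1 XOR 0))) -> 1
  row 30 [11110]: ((NOT 0 IMPLIES 1) XOR ((NOT 1 OR 1) XOR (1 XOR 1))) -> 0
  row 31 [11111]: ((NOT 1 IMPLIES 1) XOR ((NOT 1 OR 1) XOR (1 XOR 1))) -> 0
Full result column, 4 rows per line (a,b,c fixed per line; d,e runs 00..11 left to right):
  rows 0-3 [a,b,c=000]: 1001  = hex 9
  rows 4-7 [a,b,c=001]: 0110  = hex 6
  rows 8-11 [a,b,c=010]: 0110  = hex 6
  rows 12-15 [a,b,c=011]: 1001  = hex 9
  rows 16-19 [a,b,c=100]: 0011  = hex 3
  rows 20-23 [a,b,c=101]: 0011  = hex 3
  rows 24-27 [a,b,c=110]: 1100  = hex C
  rows 28-31 [a,b,c=111]: 1100  = hex C
Output column (row 0 .. row 31) = 10010110011010010011001111001100
Output column grouped in 4s = 1001 0110 0110 1001 0011 0011 1100 1100 = 0x966933CC
Convert to decimal digit by digit (value = value*16 + digit):
  9 -> 9
  9*16 + 6 = 150
  150*16 + 6 = 2406
  2406*16 + 9 = 38505
  38505*16 + 3 = 616083
  616083*16 + 3 = 9857331
  9857331*16 + 12 (C) = 157717308
  157717308*16 + 12 (C) = 2523476940
Decimal = 2523476940

2523476940


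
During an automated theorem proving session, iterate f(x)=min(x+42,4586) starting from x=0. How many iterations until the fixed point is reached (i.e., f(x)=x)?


Step 1: x=0, cap=4586, increment=42
Step 2: x grows by 42 each step until capped at 4586; fixed point is x=4586
Step 3: iterations = ceil(4586/42) = 110

110


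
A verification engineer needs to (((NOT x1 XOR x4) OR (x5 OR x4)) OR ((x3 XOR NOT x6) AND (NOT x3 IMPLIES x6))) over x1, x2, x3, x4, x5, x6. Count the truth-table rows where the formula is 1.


Formula: (((NOT x1 XOR x4) OR (x5 OR x4)) OR ((x3 XOR NOT x6) AND (NOT x3 IMPLIES x6))) over 6 vars (64 rows)
Evaluate each row (x1, x2, x3, x4, x5, x6 as bits, MSB first):
  row 0 [000000]: (((NOT 0 XOR 0) OR (0 OR 0)) OR ((0 XOR NOT 0) AND (NOT 0 IMPLIES 0))) -> 1
  row 1 [000001]: (((NOT 0 XOR 0) OR (0 OR 0)) OR ((0 XOR NOT 1) AND (NOT 0 IMPLIES 1))) -> 1
  row 2 [000010]: (((NOT 0 XOR 0) OR (1 OR 0)) OR ((0 XOR NOT 0) AND (NOT 0 IMPLIES 0))) -> 1
  row 3 [000011]: (((NOT 0 XOR 0) OR (1 OR 0)) OR ((0 XOR NOT 1) AND (NOT 0 IMPLIES 1))) -> 1
  row 4 [000100]: (((NOT 0 XOR 1) OR (0 OR 1)) OR ((0 XOR NOT 0) AND (NOT 0 IMPLIES 0))) -> 1
  (every remaining row is evaluated the same way; all 64 results are listed next)
Full result column, 8 rows per line (x1,x2,x3 fixed per line; x4,x5,x6 runs 000..111 left to right):
  rows 0-7 [x1,x2,x3=000]: 11111111  (ones: 8)
  rows 8-15 [x1,x2,x3=001]: 11111111  (ones: 8)
  rows 16-23 [x1,x2,x3=010]: 11111111  (ones: 8)
  rows 24-31 [x1,x2,x3=011]: 11111111  (ones: 8)
  rows 32-39 [x1,x2,x3=100]: 00111111  (ones: 6)
  rows 40-47 [x1,x2,x3=101]: 01111111  (ones: 7)
  rows 48-55 [x1,x2,x3=110]: 00111111  (ones: 6)
  rows 56-63 [x1,x2,x3=111]: 01111111  (ones: 7)
Count of 1-rows = 8+8+8+8+6+7+6+7 = 58

58


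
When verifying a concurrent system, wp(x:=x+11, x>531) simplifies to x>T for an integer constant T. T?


Formula: wp(x:=E, P) = P[E/x] (substitute E for x in postcondition)
Step 1: Postcondition: x>531
Step 2: Substitute x+11 for x: x+11>531
Step 3: Solve for x: x > 531-11 = 520

520


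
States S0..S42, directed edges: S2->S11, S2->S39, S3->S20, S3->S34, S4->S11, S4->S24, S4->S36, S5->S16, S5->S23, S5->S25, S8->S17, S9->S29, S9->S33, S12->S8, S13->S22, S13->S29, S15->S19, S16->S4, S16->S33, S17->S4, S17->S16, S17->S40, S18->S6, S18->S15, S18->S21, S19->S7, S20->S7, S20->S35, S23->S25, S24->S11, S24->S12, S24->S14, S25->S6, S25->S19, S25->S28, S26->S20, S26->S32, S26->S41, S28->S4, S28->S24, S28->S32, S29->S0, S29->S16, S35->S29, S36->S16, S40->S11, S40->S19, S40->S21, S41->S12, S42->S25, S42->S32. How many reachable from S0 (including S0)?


BFS from S0:
  layer 0: {S0}
Reachable set: {S0}
Count = 1

1


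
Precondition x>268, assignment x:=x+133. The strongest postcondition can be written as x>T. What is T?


Formula: sp(P, x:=E) = exists old_x. (x = E[old_x/x]) AND P[old_x/x] (old_x is the value of x before the assignment; eliminate old_x by solving x = E[old_x/x] for old_x)
Step 1: Precondition P: x>268, i.e. old_x > 268
Step 2: Assignment gives x = old_x + 133, so old_x = x - 133
Step 3: Substitute into P: x - 133 > 268
Step 4: Simplify: x > 268+133 = 401

401


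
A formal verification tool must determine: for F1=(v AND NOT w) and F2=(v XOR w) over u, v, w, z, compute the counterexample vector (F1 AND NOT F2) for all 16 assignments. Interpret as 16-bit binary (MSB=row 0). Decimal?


F1 = (v AND NOT w)
F2 = (v XOR w)
Counterexample to F1=>F2 is where F1=1 and F2=0.
Evaluate each row (bits = u,v,w,z, MSB first):
  row 0 [0000]: F1=0 F2=0 -> F1&~F2 -> 0
  row 1 [0001]: F1=0 F2=0 -> F1&~F2 -> 0
  row 2 [0010]: F1=0 F2=1 -> F1&~F2 -> 0
  row 3 [0011]: F1=0 F2=1 -> F1&~F2 -> 0
  row 4 [0100]: F1=1 F2=1 -> F1&~F2 -> 0
  row 5 [0101]: F1=1 F2=1 -> F1&~F2 -> 0
  row 6 [0110]: F1=0 F2=0 -> F1&~F2 -> 0
  row 7 [0111]: F1=0 F2=0 -> F1&~F2 -> 0
  row 8 [1000]: F1=0 F2=0 -> F1&~F2 -> 0
  row 9 [1001]: F1=0 F2=0 -> F1&~F2 -> 0
  row 10 [1010]: F1=0 F2=1 -> F1&~F2 -> 0
  row 11 [1011]: F1=0 F2=1 -> F1&~F2 -> 0
  row 12 [1100]: F1=1 F2=1 -> F1&~F2 -> 0
  row 13 [1101]: F1=1 F2=1 -> F1&~F2 -> 0
  row 14 [1110]: F1=0 F2=0 -> F1&~F2 -> 0
  row 15 [1111]: F1=0 F2=0 -> F1&~F2 -> 0
Full result column, 4 rows per line (u,v fixed per line; w,z runs 00..11 left to right):
  rows 0-3 [u,v=00]: 0000  = hex 0
  rows 4-7 [u,v=01]: 0000  = hex 0
  rows 8-11 [u,v=10]: 0000  = hex 0
  rows 12-15 [u,v=11]: 0000  = hex 0
Counterexample vector (row 0 .. row 15) = 0000000000000000
Output column grouped in 4s = 0000 0000 0000 0000 = 0x0000
Convert to decimal digit by digit (value = value*16 + digit):
  0 -> 0
  0*16 + 0 = 0
  0*16 + 0 = 0
  0*16 + 0 = 0
Decimal = 0

0


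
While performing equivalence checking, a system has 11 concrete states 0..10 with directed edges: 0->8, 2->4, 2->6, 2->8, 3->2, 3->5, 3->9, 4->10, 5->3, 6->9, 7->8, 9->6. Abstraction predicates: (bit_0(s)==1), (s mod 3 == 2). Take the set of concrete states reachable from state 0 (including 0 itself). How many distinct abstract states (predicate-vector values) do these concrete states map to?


BFS from 0:
Concrete reachable: {0, 8}
Abstract via predicates (bit_0(s)==1), (s mod 3 == 2):
  (0,0) <- {0}
  (0,1) <- {8}
Distinct abstract states = 2

2


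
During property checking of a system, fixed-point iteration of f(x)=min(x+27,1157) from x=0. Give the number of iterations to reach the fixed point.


Step 1: x=0, cap=1157, increment=27
Step 2: x grows by 27 each step until capped at 1157; fixed point is x=1157
Step 3: iterations = ceil(1157/27) = 43

43


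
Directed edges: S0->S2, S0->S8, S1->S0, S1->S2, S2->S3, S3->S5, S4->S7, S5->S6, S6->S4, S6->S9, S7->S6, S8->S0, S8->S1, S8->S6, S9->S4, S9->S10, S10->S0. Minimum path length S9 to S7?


BFS layer-by-layer from S9:
  dist 0: {S9}
  dist 1: {S4, S10}
  dist 2: {S0, S7}
  -> S7 reached at distance 2
Shortest path length = 2

2


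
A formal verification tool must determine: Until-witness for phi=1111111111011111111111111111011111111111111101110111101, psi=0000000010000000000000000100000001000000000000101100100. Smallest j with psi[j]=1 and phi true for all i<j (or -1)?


(phi U psi) at 0: need smallest j with psi[j]=1 and phi[i]=1 for all i in [0,j).
Scan from step 0:
  step 0: phi=1, psi=0 -> continue
  step 1: phi=1, psi=0 -> continue
  step 2: phi=1, psi=0 -> continue
  step 3: phi=1, psi=0 -> continue
  step 8: psi=1 and phi held for [0,8) -> witness found
Witness step = 8

8


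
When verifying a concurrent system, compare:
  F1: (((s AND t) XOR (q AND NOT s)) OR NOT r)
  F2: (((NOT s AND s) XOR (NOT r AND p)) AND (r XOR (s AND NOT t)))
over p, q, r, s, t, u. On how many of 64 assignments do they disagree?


F1 = (((s AND t) XOR (q AND NOT s)) OR NOT r)
F2 = (((NOT s AND s) XOR (NOT r AND p)) AND (r XOR (s AND NOT t)))
Evaluate both on each of 64 rows (bits = p,q,r,s,t,u):
  row 0 [000000]: F1=1 F2=0 (differ) -> 1
  row 1 [000001]: F1=1 F2=0 (differ) -> 1
  row 2 [000010]: F1=1 F2=0 (differ) -> 1
  row 3 [000011]: F1=1 F2=0 (differ) -> 1
  row 4 [000100]: F1=1 F2=0 (differ) -> 1
  (every remaining row is evaluated the same way; all 64 results are listed next)
Full result column, 8 rows per line (p,q,r fixed per line; s,t,u runs 000..111 left to right):
  rows 0-7 [p,q,r=000]: 11111111  (ones: 8)
  rows 8-15 [p,q,r=001]: 00000011  (ones: 2)
  rows 16-23 [p,q,r=010]: 11111111  (ones: 8)
  rows 24-31 [p,q,r=011]: 11110011  (ones: 6)
  rows 32-39 [p,q,r=100]: 11110011  (ones: 6)
  rows 40-47 [p,q,r=101]: 00000011  (ones: 2)
  rows 48-55 [p,q,r=110]: 11110011  (ones: 6)
  rows 56-63 [p,q,r=111]: 11110011  (ones: 6)
Disagreements = 8+2+8+6+6+2+6+6 = 44

44


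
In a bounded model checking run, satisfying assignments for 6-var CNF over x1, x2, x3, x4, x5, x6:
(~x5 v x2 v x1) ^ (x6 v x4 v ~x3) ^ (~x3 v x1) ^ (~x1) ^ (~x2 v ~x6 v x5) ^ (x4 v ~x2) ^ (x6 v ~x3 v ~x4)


CNF with 7 clauses over 6 vars (64 assignments).
An assignment satisfies CNF iff every clause has >=1 true literal.
Check each row (bits = x1,x2,x3,x4,x5,x6; clause T/F shown):
  row 0 [000000]: clauses=TTTTTTT -> 1
  row 1 [000001]: clauses=TTTTTTT -> 1
  row 2 [000010]: clauses=FTTTTTT -> 0
  row 3 [000011]: clauses=FTTTTTT -> 0
  row 4 [000100]: clauses=TTTTTTT -> 1
  (every remaining row is evaluated the same way; all 64 results are listed next)
Full result column, 8 rows per line (x1,x2,x3 fixed per line; x4,x5,x6 runs 000..111 left to right):
  rows 0-7 [x1,x2,x3=000]: 11001100  (ones: 4)
  rows 8-15 [x1,x2,x3=001]: 00000000  (ones: 0)
  rows 16-23 [x1,x2,x3=010]: 00001011  (ones: 3)
  rows 24-31 [x1,x2,x3=011]: 00000000  (ones: 0)
  rows 32-39 [x1,x2,x3=100]: 00000000  (ones: 0)
  rows 40-47 [x1,x2,x3=101]: 00000000  (ones: 0)
  rows 48-55 [x1,x2,x3=110]: 00000000  (ones: 0)
  rows 56-63 [x1,x2,x3=111]: 00000000  (ones: 0)
Satisfying assignments = 4+0+3+0+0+0+0+0 = 7

7


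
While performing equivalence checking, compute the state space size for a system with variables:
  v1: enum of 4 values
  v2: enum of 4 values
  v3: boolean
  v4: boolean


State space = product of domain sizes of all variables.
Domain sizes:
  v1 (enum of 4 values): 4
  v2 (enum of 4 values): 4
  v3 (boolean): 2
  v4 (boolean): 2
Product = 4 * 4 * 2 * 2 = 64

64


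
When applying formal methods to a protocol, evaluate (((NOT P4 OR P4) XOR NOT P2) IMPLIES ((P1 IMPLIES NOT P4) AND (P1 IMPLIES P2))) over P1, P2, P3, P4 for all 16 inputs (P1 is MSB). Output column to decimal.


Formula: (((NOT P4 OR P4) XOR NOT P2) IMPLIES ((P1 IMPLIES NOT P4) AND (P1 IMPLIES P2))) over P1, P2, P3, P4 (16 rows)
Evaluate each row (bits = P1,P2,P3,P4, MSB first):
  row 0 [0000]: (((NOT 0 OR 0) XOR NOT 0) IMPLIES ((0 IMPLIES NOT 0) AND (0 IMPLIES 0))) -> 1
  row 1 [0001]: (((NOT 1 OR 1) XOR NOT 0) IMPLIES ((0 IMPLIES NOT 1) AND (0 IMPLIES 0))) -> 1
  row 2 [0010]: (((NOT 0 OR 0) XOR NOT 0) IMPLIES ((0 IMPLIES NOT 0) AND (0 IMPLIES 0))) -> 1
  row 3 [0011]: (((NOT 1 OR 1) XOR NOT 0) IMPLIES ((0 IMPLIES NOT 1) AND (0 IMPLIES 0))) -> 1
  row 4 [0100]: (((NOT 0 OR 0) XOR NOT 1) IMPLIES ((0 IMPLIES NOT 0) AND (0 IMPLIES 1))) -> 1
  row 5 [0101]: (((NOT 1 OR 1) XOR NOT 1) IMPLIES ((0 IMPLIES NOT 1) AND (0 IMPLIES 1))) -> 1
  row 6 [0110]: (((NOT 0 OR 0) XOR NOT 1) IMPLIES ((0 IMPLIES NOT 0) AND (0 IMPLIES 1))) -> 1
  row 7 [0111]: (((NOT 1 OR 1) XOR NOT 1) IMPLIES ((0 IMPLIES NOT 1) AND (0 IMPLIES 1))) -> 1
  row 8 [1000]: (((NOT 0 OR 0) XOR NOT 0) IMPLIES ((1 IMPLIES NOT 0) AND (1 IMPLIES 0))) -> 1
  row 9 [1001]: (((NOT 1 OR 1) XOR NOT 0) IMPLIES ((1 IMPLIES NOT 1) AND (1 IMPLIES 0))) -> 1
  row 10 [1010]: (((NOT 0 OR 0) XOR NOT 0) IMPLIES ((1 IMPLIES NOT 0) AND (1 IMPLIES 0))) -> 1
  row 11 [1011]: (((NOT 1 OR 1) XOR NOT 0) IMPLIES ((1 IMPLIES NOT 1) AND (1 IMPLIES 0))) -> 1
  row 12 [1100]: (((NOT 0 OR 0) XOR NOT 1) IMPLIES ((1 IMPLIES NOT 0) AND (1 IMPLIES 1))) -> 1
  row 13 [1101]: (((NOT 1 OR 1) XOR NOT 1) IMPLIES ((1 IMPLIES NOT 1) AND (1 IMPLIES 1))) -> 0
  row 14 [1110]: (((NOT 0 OR 0) XOR NOT 1) IMPLIES ((1 IMPLIES NOT 0) AND (1 IMPLIES 1))) -> 1
  row 15 [1111]: (((NOT 1 OR 1) XOR NOT 1) IMPLIES ((1 IMPLIES NOT 1) AND (1 IMPLIES 1))) -> 0
Full result column, 4 rows per line (P1,P2 fixed per line; P3,P4 runs 00..11 left to right):
  rows 0-3 [P1,P2=00]: 1111  = hex F
  rows 4-7 [P1,P2=01]: 1111  = hex F
  rows 8-11 [P1,P2=10]: 1111  = hex F
  rows 12-15 [P1,P2=11]: 1010  = hex A
Output column (row 0 .. row 15) = 1111111111111010
Output column grouped in 4s = 1111 1111 1111 1010 = 0xFFFA
Convert to decimal digit by digit (value = value*16 + digit):
  F -> 15
  15*16 + 15 (F) = 255
  255*16 + 15 (F) = 4095
  4095*16 + 10 (A) = 65530
Decimal = 65530

65530


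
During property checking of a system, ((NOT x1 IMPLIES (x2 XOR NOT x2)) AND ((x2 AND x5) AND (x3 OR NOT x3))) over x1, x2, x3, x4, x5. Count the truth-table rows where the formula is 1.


Formula: ((NOT x1 IMPLIES (x2 XOR NOT x2)) AND ((x2 AND x5) AND (x3 OR NOT x3))) over 5 vars (32 rows)
Evaluate each row (x1, x2, x3, x4, x5 as bits, MSB first):
  row 0 [00000]: ((NOT 0 IMPLIES (0 XOR NOT 0)) AND ((0 AND 0) AND (0 OR NOT 0))) -> 0
  row 1 [00001]: ((NOT 0 IMPLIES (0 XOR NOT 0)) AND ((0 AND 1) AND (0 OR NOT 0))) -> 0
  row 2 [00010]: ((NOT 0 IMPLIES (0 XOR NOT 0)) AND ((0 AND 0) AND (0 OR NOT 0))) -> 0
  row 3 [00011]: ((NOT 0 IMPLIES (0 XOR NOT 0)) AND ((0 AND 1) AND (0 OR NOT 0))) -> 0
  row 4 [00100]: ((NOT 0 IMPLIES (0 XOR NOT 0)) AND ((0 AND 0) AND (1 OR NOT 1))) -> 0
  row 5 [00101]: ((NOT 0 IMPLIES (0 XOR NOT 0)) AND ((0 AND 1) AND (1 OR NOT 1))) -> 0
  row 6 [00110]: ((NOT 0 IMPLIES (0 XOR NOT 0)) AND ((0 AND 0) AND (1 OR NOT 1))) -> 0
  row 7 [00111]: ((NOT 0 IMPLIES (0 XOR NOT 0)) AND ((0 AND 1) AND (1 OR NOT 1))) -> 0
  row 8 [01000]: ((NOT 0 IMPLIES (1 XOR NOT 1)) AND ((1 AND 0) AND (0 OR NOT 0))) -> 0
  row 9 [01001]: ((NOT 0 IMPLIES (1 XOR NOT 1)) AND ((1 AND 1) AND (0 OR NOT 0))) -> 1
  row 10 [01010]: ((NOT 0 IMPLIES (1 XOR NOT 1)) AND ((1 AND 0) AND (0 OR NOT 0))) -> 0
  row 11 [01011]: ((NOT 0 IMPLIES (1 XOR NOT 1)) AND ((1 AND 1) AND (0 OR NOT 0))) -> 1
  row 12 [01100]: ((NOT 0 IMPLIES (1 XOR NOT 1)) AND ((1 AND 0) AND (1 OR NOT 1))) -> 0
  row 13 [01101]: ((NOT 0 IMPLIES (1 XOR NOT 1)) AND ((1 AND 1) AND (1 OR NOT 1))) -> 1
  row 14 [01110]: ((NOT 0 IMPLIES (1 XOR NOT 1)) AND ((1 AND 0) AND (1 OR NOT 1))) -> 0
  row 15 [01111]: ((NOT 0 IMPLIES (1 XOR NOT 1)) AND ((1 AND 1) AND (1 OR NOT 1))) -> 1
  row 16 [10000]: ((NOT 1 IMPLIES (0 XOR NOT 0)) AND ((0 AND 0) AND (0 OR NOT 0))) -> 0
  row 17 [10001]: ((NOT 1 IMPLIES (0 XOR NOT 0)) AND ((0 AND 1) AND (0 OR NOT 0))) -> 0
  row 18 [10010]: ((NOT 1 IMPLIES (0 XOR NOT 0)) AND ((0 AND 0) AND (0 OR NOT 0))) -> 0
  row 19 [10011]: ((NOT 1 IMPLIES (0 XOR NOT 0)) AND ((0 AND 1) AND (0 OR NOT 0))) -> 0
  row 20 [10100]: ((NOT 1 IMPLIES (0 XOR NOT 0)) AND ((0 AND 0) AND (1 OR NOT 1))) -> 0
  row 21 [10101]: ((NOT 1 IMPLIES (0 XOR NOT 0)) AND ((0 AND 1) AND (1 OR NOT 1))) -> 0
  row 22 [10110]: ((NOT 1 IMPLIES (0 XOR NOT 0)) AND ((0 AND 0) AND (1 OR NOT 1))) -> 0
  row 23 [10111]: ((NOT 1 IMPLIES (0 XOR NOT 0)) AND ((0 AND 1) AND (1 OR NOT 1))) -> 0
  row 24 [11000]: ((NOT 1 IMPLIES (1 XOR NOT 1)) AND ((1 AND 0) AND (0 OR NOT 0))) -> 0
  row 25 [11001]: ((NOT 1 IMPLIES (1 XOR NOT 1)) AND ((1 AND 1) AND (0 OR NOT 0))) -> 1
  row 26 [11010]: ((NOT 1 IMPLIES (1 XOR NOT 1)) AND ((1 AND 0) AND (0 OR NOT 0))) -> 0
  row 27 [11011]: ((NOT 1 IMPLIES (1 XOR NOT 1)) AND ((1 AND 1) AND (0 OR NOT 0))) -> 1
  row 28 [11100]: ((NOT 1 IMPLIES (1 XOR NOT 1)) AND ((1 AND 0) AND (1 OR NOT 1))) -> 0
  row 29 [11101]: ((NOT 1 IMPLIES (1 XOR NOT 1)) AND ((1 AND 1) AND (1 OR NOT 1))) -> 1
  row 30 [11110]: ((NOT 1 IMPLIES (1 XOR NOT 1)) AND ((1 AND 0) AND (1 OR NOT 1))) -> 0
  row 31 [11111]: ((NOT 1 IMPLIES (1 XOR NOT 1)) AND ((1 AND 1) AND (1 OR NOT 1))) -> 1
Full result column, 8 rows per line (x1,x2 fixed per line; x3,x4,x5 runs 000..111 left to right):
  rows 0-7 [x1,x2=00]: 00000000  (ones: 0)
  rows 8-15 [x1,x2=01]: 01010101  (ones: 4)
  rows 16-23 [x1,x2=10]: 00000000  (ones: 0)
  rows 24-31 [x1,x2=11]: 01010101  (ones: 4)
Count of 1-rows = 0+4+0+4 = 8

8


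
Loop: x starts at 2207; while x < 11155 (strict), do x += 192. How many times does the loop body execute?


Step 1: x goes from 2207 toward 11155 by 192; the body runs while x<11155, so iterations = ceil((bound-start)/step)
Step 2: Distance=8948
Step 3: ceil(8948/192)=47

47


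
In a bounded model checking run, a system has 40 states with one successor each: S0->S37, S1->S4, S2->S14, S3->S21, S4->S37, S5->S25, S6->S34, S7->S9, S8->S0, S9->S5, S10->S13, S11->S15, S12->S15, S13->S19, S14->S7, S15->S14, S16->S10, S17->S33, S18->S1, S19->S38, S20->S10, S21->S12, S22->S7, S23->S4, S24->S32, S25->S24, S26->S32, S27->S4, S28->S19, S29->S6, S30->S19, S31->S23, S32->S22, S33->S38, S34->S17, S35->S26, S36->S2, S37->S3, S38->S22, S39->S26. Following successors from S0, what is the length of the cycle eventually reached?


Trace from S0 until a state repeats:
  S0 -> S37 -> S3 -> S21 -> S12 -> S15 -> S14 -> S7 -> S9 -> S5 -> S25 -> S24 -> S32 -> S22 -> S7
S7 first seen at step 7, revisited at step 14.
Cycle length = 14 - 7 = 7

7


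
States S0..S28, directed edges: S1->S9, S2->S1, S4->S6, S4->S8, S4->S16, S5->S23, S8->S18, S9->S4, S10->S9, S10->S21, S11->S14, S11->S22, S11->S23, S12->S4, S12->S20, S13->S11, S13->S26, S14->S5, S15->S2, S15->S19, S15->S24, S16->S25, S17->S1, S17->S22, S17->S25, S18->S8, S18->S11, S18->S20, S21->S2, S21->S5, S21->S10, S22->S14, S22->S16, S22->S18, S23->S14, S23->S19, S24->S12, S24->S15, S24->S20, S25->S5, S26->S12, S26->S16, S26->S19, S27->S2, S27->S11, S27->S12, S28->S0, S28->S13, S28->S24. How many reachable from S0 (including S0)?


BFS from S0:
  layer 0: {S0}
Reachable set: {S0}
Count = 1

1


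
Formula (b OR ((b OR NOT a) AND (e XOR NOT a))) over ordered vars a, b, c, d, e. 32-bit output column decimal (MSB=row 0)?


Formula: (b OR ((b OR NOT a) AND (e XOR NOT a))) over a, b, c, d, e (32 rows)
Evaluate each row (bits = a,b,c,d,e, MSB first):
  row 0 [00000]: (0 OR ((0 OR NOT 0) AND (0 XOR NOT 0))) -> 1
  row 1 [00001]: (0 OR ((0 OR NOT 0) AND (1 XOR NOT 0))) -> 0
  row 2 [00010]: (0 OR ((0 OR NOT 0) AND (0 XOR NOT 0))) -> 1
  row 3 [00011]: (0 OR ((0 OR NOT 0) AND (1 XOR NOT 0))) -> 0
  row 4 [00100]: (0 OR ((0 OR NOT 0) AND (0 XOR NOT 0))) -> 1
  row 5 [00101]: (0 OR ((0 OR NOT 0) AND (1 XOR NOT 0))) -> 0
  row 6 [00110]: (0 OR ((0 OR NOT 0) AND (0 XOR NOT 0))) -> 1
  row 7 [00111]: (0 OR ((0 OR NOT 0) AND (1 XOR NOT 0))) -> 0
  row 8 [01000]: (1 OR ((1 OR NOT 0) AND (0 XOR NOT 0))) -> 1
  row 9 [01001]: (1 OR ((1 OR NOT 0) AND (1 XOR NOT 0))) -> 1
  row 10 [01010]: (1 OR ((1 OR NOT 0) AND (0 XOR NOT 0))) -> 1
  row 11 [01011]: (1 OR ((1 OR NOT 0) AND (1 XOR NOT 0))) -> 1
  row 12 [01100]: (1 OR ((1 OR NOT 0) AND (0 XOR NOT 0))) -> 1
  row 13 [01101]: (1 OR ((1 OR NOT 0) AND (1 XOR NOT 0))) -> 1
  row 14 [01110]: (1 OR ((1 OR NOT 0) AND (0 XOR NOT 0))) -> 1
  row 15 [01111]: (1 OR ((1 OR NOT 0) AND (1 XOR NOT 0))) -> 1
  row 16 [10000]: (0 OR ((0 OR NOT 1) AND (0 XOR NOT 1))) -> 0
  row 17 [10001]: (0 OR ((0 OR NOT 1) AND (1 XOR NOT 1))) -> 0
  row 18 [10010]: (0 OR ((0 OR NOT 1) AND (0 XOR NOT 1))) -> 0
  row 19 [10011]: (0 OR ((0 OR NOT 1) AND (1 XOR NOT 1))) -> 0
  row 20 [10100]: (0 OR ((0 OR NOT 1) AND (0 XOR NOT 1))) -> 0
  row 21 [10101]: (0 OR ((0 OR NOT 1) AND (1 XOR NOT 1))) -> 0
  row 22 [10110]: (0 OR ((0 OR NOT 1) AND (0 XOR NOT 1))) -> 0
  row 23 [10111]: (0 OR ((0 OR NOT 1) AND (1 XOR NOT 1))) -> 0
  row 24 [11000]: (1 OR ((1 OR NOT 1) AND (0 XOR NOT 1))) -> 1
  row 25 [11001]: (1 OR ((1 OR NOT 1) AND (1 XOR NOT 1))) -> 1
  row 26 [11010]: (1 OR ((1 OR NOT 1) AND (0 XOR NOT 1))) -> 1
  row 27 [11011]: (1 OR ((1 OR NOT 1) AND (1 XOR NOT 1))) -> 1
  row 28 [11100]: (1 OR ((1 OR NOT 1) AND (0 XOR NOT 1))) -> 1
  row 29 [11101]: (1 OR ((1 OR NOT 1) AND (1 XOR NOT 1))) -> 1
  row 30 [11110]: (1 OR ((1 OR NOT 1) AND (0 XOR NOT 1))) -> 1
  row 31 [11111]: (1 OR ((1 OR NOT 1) AND (1 XOR NOT 1))) -> 1
Full result column, 4 rows per line (a,b,c fixed per line; d,e runs 00..11 left to right):
  rows 0-3 [a,b,c=000]: 1010  = hex A
  rows 4-7 [a,b,c=001]: 1010  = hex A
  rows 8-11 [a,b,c=010]: 1111  = hex F
  rows 12-15 [a,b,c=011]: 1111  = hex F
  rows 16-19 [a,b,c=100]: 0000  = hex 0
  rows 20-23 [a,b,c=101]: 0000  = hex 0
  rows 24-27 [a,b,c=110]: 1111  = hex F
  rows 28-31 [a,b,c=111]: 1111  = hex F
Output column (row 0 .. row 31) = 10101010111111110000000011111111
Output column grouped in 4s = 1010 1010 1111 1111 0000 0000 1111 1111 = 0xAAFF00FF
Convert to decimal digit by digit (value = value*16 + digit):
  A -> 10
  10*16 + 10 (A) = 170
  170*16 + 15 (F) = 2735
  2735*16 + 15 (F) = 43775
  43775*16 + 0 = 700400
  700400*16 + 0 = 11206400
  11206400*16 + 15 (F) = 179302415
  179302415*16 + 15 (F) = 2868838655
Decimal = 2868838655

2868838655


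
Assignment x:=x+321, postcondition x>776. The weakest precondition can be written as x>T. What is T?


Formula: wp(x:=E, P) = P[E/x] (substitute E for x in postcondition)
Step 1: Postcondition: x>776
Step 2: Substitute x+321 for x: x+321>776
Step 3: Solve for x: x > 776-321 = 455

455


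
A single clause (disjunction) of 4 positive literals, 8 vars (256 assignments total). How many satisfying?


Step 1: Total=2^8=256
Step 2: Unsat when all 4 false: 2^4=16
Step 3: Sat=256-16=240

240


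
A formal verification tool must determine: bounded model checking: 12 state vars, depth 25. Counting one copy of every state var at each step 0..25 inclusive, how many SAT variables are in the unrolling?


BMC unrolls to depth k, creating one copy of each state var for steps 0..k.
Step count = 25 + 1 = 26 (steps 0 through 25)
Vars per step = 12
Total = 12 * 26 = 312

312


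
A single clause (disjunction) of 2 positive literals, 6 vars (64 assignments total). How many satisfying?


Step 1: Total=2^6=64
Step 2: Unsat when all 2 false: 2^4=16
Step 3: Sat=64-16=48

48


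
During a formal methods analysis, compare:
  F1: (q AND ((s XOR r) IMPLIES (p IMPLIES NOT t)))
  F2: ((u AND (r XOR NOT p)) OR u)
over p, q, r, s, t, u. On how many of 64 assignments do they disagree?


F1 = (q AND ((s XOR r) IMPLIES (p IMPLIES NOT t)))
F2 = ((u AND (r XOR NOT p)) OR u)
Evaluate both on each of 64 rows (bits = p,q,r,s,t,u):
  row 0 [000000]: F1=0 F2=0 -> 0
  row 1 [000001]: F1=0 F2=1 (differ) -> 1
  row 2 [000010]: F1=0 F2=0 -> 0
  row 3 [000011]: F1=0 F2=1 (differ) -> 1
  row 4 [000100]: F1=0 F2=0 -> 0
  (every remaining row is evaluated the same way; all 64 results are listed next)
Full result column, 8 rows per line (p,q,r fixed per line; s,t,u runs 000..111 left to right):
  rows 0-7 [p,q,r=000]: 01010101  (ones: 4)
  rows 8-15 [p,q,r=001]: 01010101  (ones: 4)
  rows 16-23 [p,q,r=010]: 10101010  (ones: 4)
  rows 24-31 [p,q,r=011]: 10101010  (ones: 4)
  rows 32-39 [p,q,r=100]: 01010101  (ones: 4)
  rows 40-47 [p,q,r=101]: 01010101  (ones: 4)
  rows 48-55 [p,q,r=110]: 10101001  (ones: 4)
  rows 56-63 [p,q,r=111]: 10011010  (ones: 4)
Disagreements = 4+4+4+4+4+4+4+4 = 32

32


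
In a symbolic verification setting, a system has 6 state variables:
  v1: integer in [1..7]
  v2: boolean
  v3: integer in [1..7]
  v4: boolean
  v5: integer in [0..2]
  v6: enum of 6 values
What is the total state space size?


State space = product of domain sizes of all variables.
Domain sizes:
  v1 (integer in [1..7]): 7
  v2 (boolean): 2
  v3 (integer in [1..7]): 7
  v4 (boolean): 2
  v5 (integer in [0..2]): 3
  v6 (enum of 6 values): 6
Product = 7 * 2 * 7 * 2 * 3 * 6 = 3528

3528


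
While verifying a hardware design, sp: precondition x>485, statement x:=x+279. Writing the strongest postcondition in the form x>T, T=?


Formula: sp(P, x:=E) = exists old_x. (x = E[old_x/x]) AND P[old_x/x] (old_x is the value of x before the assignment; eliminate old_x by solving x = E[old_x/x] for old_x)
Step 1: Precondition P: x>485, i.e. old_x > 485
Step 2: Assignment gives x = old_x + 279, so old_x = x - 279
Step 3: Substitute into P: x - 279 > 485
Step 4: Simplify: x > 485+279 = 764

764


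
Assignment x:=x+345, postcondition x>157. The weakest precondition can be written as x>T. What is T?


Formula: wp(x:=E, P) = P[E/x] (substitute E for x in postcondition)
Step 1: Postcondition: x>157
Step 2: Substitute x+345 for x: x+345>157
Step 3: Solve for x: x > 157-345 = -188

-188


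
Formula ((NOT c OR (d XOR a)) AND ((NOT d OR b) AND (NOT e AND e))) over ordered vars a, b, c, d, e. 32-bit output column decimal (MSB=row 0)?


Formula: ((NOT c OR (d XOR a)) AND ((NOT d OR b) AND (NOT e AND e))) over a, b, c, d, e (32 rows)
Evaluate each row (bits = a,b,c,d,e, MSB first):
  row 0 [00000]: ((NOT 0 OR (0 XOR 0)) AND ((NOT 0 OR 0) AND (NOT 0 AND 0))) -> 0
  row 1 [00001]: ((NOT 0 OR (0 XOR 0)) AND ((NOT 0 OR 0) AND (NOT 1 AND 1))) -> 0
  row 2 [00010]: ((NOT 0 OR (1 XOR 0)) AND ((NOT 1 OR 0) AND (NOT 0 AND 0))) -> 0
  row 3 [00011]: ((NOT 0 OR (1 XOR 0)) AND ((NOT 1 OR 0) AND (NOT 1 AND 1))) -> 0
  row 4 [00100]: ((NOT 1 OR (0 XOR 0)) AND ((NOT 0 OR 0) AND (NOT 0 AND 0))) -> 0
  row 5 [00101]: ((NOT 1 OR (0 XOR 0)) AND ((NOT 0 OR 0) AND (NOT 1 AND 1))) -> 0
  row 6 [00110]: ((NOT 1 OR (1 XOR 0)) AND ((NOT 1 OR 0) AND (NOT 0 AND 0))) -> 0
  row 7 [00111]: ((NOT 1 OR (1 XOR 0)) AND ((NOT 1 OR 0) AND (NOT 1 AND 1))) -> 0
  row 8 [01000]: ((NOT 0 OR (0 XOR 0)) AND ((NOT 0 OR 1) AND (NOT 0 AND 0))) -> 0
  row 9 [01001]: ((NOT 0 OR (0 XOR 0)) AND ((NOT 0 OR 1) AND (NOT 1 AND 1))) -> 0
  row 10 [01010]: ((NOT 0 OR (1 XOR 0)) AND ((NOT 1 OR 1) AND (NOT 0 AND 0))) -> 0
  row 11 [01011]: ((NOT 0 OR (1 XOR 0)) AND ((NOT 1 OR 1) AND (NOT 1 AND 1))) -> 0
  row 12 [01100]: ((NOT 1 OR (0 XOR 0)) AND ((NOT 0 OR 1) AND (NOT 0 AND 0))) -> 0
  row 13 [01101]: ((NOT 1 OR (0 XOR 0)) AND ((NOT 0 OR 1) AND (NOT 1 AND 1))) -> 0
  row 14 [01110]: ((NOT 1 OR (1 XOR 0)) AND ((NOT 1 OR 1) AND (NOT 0 AND 0))) -> 0
  row 15 [01111]: ((NOT 1 OR (1 XOR 0)) AND ((NOT 1 OR 1) AND (NOT 1 AND 1))) -> 0
  row 16 [10000]: ((NOT 0 OR (0 XOR 1)) AND ((NOT 0 OR 0) AND (NOT 0 AND 0))) -> 0
  row 17 [10001]: ((NOT 0 OR (0 XOR 1)) AND ((NOT 0 OR 0) AND (NOT 1 AND 1))) -> 0
  row 18 [10010]: ((NOT 0 OR (1 XOR 1)) AND ((NOT 1 OR 0) AND (NOT 0 AND 0))) -> 0
  row 19 [10011]: ((NOT 0 OR (1 XOR 1)) AND ((NOT 1 OR 0) AND (NOT 1 AND 1))) -> 0
  row 20 [10100]: ((NOT 1 OR (0 XOR 1)) AND ((NOT 0 OR 0) AND (NOT 0 AND 0))) -> 0
  row 21 [10101]: ((NOT 1 OR (0 XOR 1)) AND ((NOT 0 OR 0) AND (NOT 1 AND 1))) -> 0
  row 22 [10110]: ((NOT 1 OR (1 XOR 1)) AND ((NOT 1 OR 0) AND (NOT 0 AND 0))) -> 0
  row 23 [10111]: ((NOT 1 OR (1 XOR 1)) AND ((NOT 1 OR 0) AND (NOT 1 AND 1))) -> 0
  row 24 [11000]: ((NOT 0 OR (0 XOR 1)) AND ((NOT 0 OR 1) AND (NOT 0 AND 0))) -> 0
  row 25 [11001]: ((NOT 0 OR (0 XOR 1)) AND ((NOT 0 OR 1) AND (NOT 1 AND 1))) -> 0
  row 26 [11010]: ((NOT 0 OR (1 XOR 1)) AND ((NOT 1 OR 1) AND (NOT 0 AND 0))) -> 0
  row 27 [11011]: ((NOT 0 OR (1 XOR 1)) AND ((NOT 1 OR 1) AND (NOT 1 AND 1))) -> 0
  row 28 [11100]: ((NOT 1 OR (0 XOR 1)) AND ((NOT 0 OR 1) AND (NOT 0 AND 0))) -> 0
  row 29 [11101]: ((NOT 1 OR (0 XOR 1)) AND ((NOT 0 OR 1) AND (NOT 1 AND 1))) -> 0
  row 30 [11110]: ((NOT 1 OR (1 XOR 1)) AND ((NOT 1 OR 1) AND (NOT 0 AND 0))) -> 0
  row 31 [11111]: ((NOT 1 OR (1 XOR 1)) AND ((NOT 1 OR 1) AND (NOT 1 AND 1))) -> 0
Full result column, 4 rows per line (a,b,c fixed per line; d,e runs 00..11 left to right):
  rows 0-3 [a,b,c=000]: 0000  = hex 0
  rows 4-7 [a,b,c=001]: 0000  = hex 0
  rows 8-11 [a,b,c=010]: 0000  = hex 0
  rows 12-15 [a,b,c=011]: 0000  = hex 0
  rows 16-19 [a,b,c=100]: 0000  = hex 0
  rows 20-23 [a,b,c=101]: 0000  = hex 0
  rows 24-27 [a,b,c=110]: 0000  = hex 0
  rows 28-31 [a,b,c=111]: 0000  = hex 0
Output column (row 0 .. row 31) = 00000000000000000000000000000000
Output column grouped in 4s = 0000 0000 0000 0000 0000 0000 0000 0000 = 0x00000000
Convert to decimal digit by digit (value = value*16 + digit):
  0 -> 0
  0*16 + 0 = 0
  0*16 + 0 = 0
  0*16 + 0 = 0
  0*16 + 0 = 0
  0*16 + 0 = 0
  0*16 + 0 = 0
  0*16 + 0 = 0
Decimal = 0

0


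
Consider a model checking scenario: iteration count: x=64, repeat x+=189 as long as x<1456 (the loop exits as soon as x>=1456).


Step 1: x goes from 64 toward 1456 by 189; the body runs while x<1456, so iterations = ceil((bound-start)/step)
Step 2: Distance=1392
Step 3: ceil(1392/189)=8

8


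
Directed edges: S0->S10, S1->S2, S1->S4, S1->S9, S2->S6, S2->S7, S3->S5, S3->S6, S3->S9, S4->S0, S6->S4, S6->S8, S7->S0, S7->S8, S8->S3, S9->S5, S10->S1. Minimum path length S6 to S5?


BFS layer-by-layer from S6:
  dist 0: {S6}
  dist 1: {S4, S8}
  dist 2: {S0, S3}
  dist 3: {S5, S9, S10}
  -> S5 reached at distance 3
Shortest path length = 3

3


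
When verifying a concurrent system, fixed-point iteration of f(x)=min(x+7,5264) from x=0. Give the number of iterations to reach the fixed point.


Step 1: x=0, cap=5264, increment=7
Step 2: x grows by 7 each step until capped at 5264; fixed point is x=5264
Step 3: iterations = ceil(5264/7) = 752

752


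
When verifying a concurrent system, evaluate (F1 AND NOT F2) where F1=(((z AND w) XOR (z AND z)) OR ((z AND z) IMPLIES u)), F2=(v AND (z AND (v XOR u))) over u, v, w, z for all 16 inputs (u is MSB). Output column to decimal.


F1 = (((z AND w) XOR (z AND z)) OR ((z AND z) IMPLIES u))
F2 = (v AND (z AND (v XOR u)))
Counterexample to F1=>F2 is where F1=1 and F2=0.
Evaluate each row (bits = u,v,w,z, MSB first):
  row 0 [0000]: F1=1 F2=0 -> F1&~F2 -> 1
  row 1 [0001]: F1=1 F2=0 -> F1&~F2 -> 1
  row 2 [0010]: F1=1 F2=0 -> F1&~F2 -> 1
  row 3 [0011]: F1=0 F2=0 -> F1&~F2 -> 0
  row 4 [0100]: F1=1 F2=0 -> F1&~F2 -> 1
  row 5 [0101]: F1=1 F2=1 -> F1&~F2 -> 0
  row 6 [0110]: F1=1 F2=0 -> F1&~F2 -> 1
  row 7 [0111]: F1=0 F2=1 -> F1&~F2 -> 0
  row 8 [1000]: F1=1 F2=0 -> F1&~F2 -> 1
  row 9 [1001]: F1=1 F2=0 -> F1&~F2 -> 1
  row 10 [1010]: F1=1 F2=0 -> F1&~F2 -> 1
  row 11 [1011]: F1=1 F2=0 -> F1&~F2 -> 1
  row 12 [1100]: F1=1 F2=0 -> F1&~F2 -> 1
  row 13 [1101]: F1=1 F2=0 -> F1&~F2 -> 1
  row 14 [1110]: F1=1 F2=0 -> F1&~F2 -> 1
  row 15 [1111]: F1=1 F2=0 -> F1&~F2 -> 1
Full result column, 4 rows per line (u,v fixed per line; w,z runs 00..11 left to right):
  rows 0-3 [u,v=00]: 1110  = hex E
  rows 4-7 [u,v=01]: 1010  = hex A
  rows 8-11 [u,v=10]: 1111  = hex F
  rows 12-15 [u,v=11]: 1111  = hex F
Counterexample vector (row 0 .. row 15) = 1110101011111111
Output column grouped in 4s = 1110 1010 1111 1111 = 0xEAFF
Convert to decimal digit by digit (value = value*16 + digit):
  E -> 14
  14*16 + 10 (A) = 234
  234*16 + 15 (F) = 3759
  3759*16 + 15 (F) = 60159
Decimal = 60159

60159


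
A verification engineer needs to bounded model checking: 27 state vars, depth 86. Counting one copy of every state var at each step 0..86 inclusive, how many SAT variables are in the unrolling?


BMC unrolls to depth k, creating one copy of each state var for steps 0..k.
Step count = 86 + 1 = 87 (steps 0 through 86)
Vars per step = 27
Total = 27 * 87 = 2349

2349


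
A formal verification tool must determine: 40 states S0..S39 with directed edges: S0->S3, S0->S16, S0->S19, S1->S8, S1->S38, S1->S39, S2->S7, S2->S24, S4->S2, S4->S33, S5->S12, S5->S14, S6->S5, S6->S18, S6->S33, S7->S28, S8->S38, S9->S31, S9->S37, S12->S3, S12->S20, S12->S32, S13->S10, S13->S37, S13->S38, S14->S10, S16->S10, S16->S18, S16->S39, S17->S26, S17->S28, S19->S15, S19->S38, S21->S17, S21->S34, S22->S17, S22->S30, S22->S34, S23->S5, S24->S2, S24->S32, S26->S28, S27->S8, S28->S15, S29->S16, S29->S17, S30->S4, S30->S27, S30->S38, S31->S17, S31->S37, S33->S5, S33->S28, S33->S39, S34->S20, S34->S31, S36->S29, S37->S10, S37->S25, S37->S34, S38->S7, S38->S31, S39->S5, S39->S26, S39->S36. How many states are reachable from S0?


BFS from S0:
  layer 0: {S0}
  layer 1: {S3, S16, S19}
  layer 2: {S10, S15, S18, S38, S39}
  layer 3: {S5, S7, S26, S31, S36}
  layer 4: {S12, S14, S17, S28, S29, S37}
  layer 5: {S20, S25, S32, S34}
Reachable set: {S0, S3, S5, S7, S10, S12, S14, S15, S16, S17, S18, S19, S20, S25, S26, S28, S29, S31, S32, S34, S36, S37, S38, S39}
Count = 24

24
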